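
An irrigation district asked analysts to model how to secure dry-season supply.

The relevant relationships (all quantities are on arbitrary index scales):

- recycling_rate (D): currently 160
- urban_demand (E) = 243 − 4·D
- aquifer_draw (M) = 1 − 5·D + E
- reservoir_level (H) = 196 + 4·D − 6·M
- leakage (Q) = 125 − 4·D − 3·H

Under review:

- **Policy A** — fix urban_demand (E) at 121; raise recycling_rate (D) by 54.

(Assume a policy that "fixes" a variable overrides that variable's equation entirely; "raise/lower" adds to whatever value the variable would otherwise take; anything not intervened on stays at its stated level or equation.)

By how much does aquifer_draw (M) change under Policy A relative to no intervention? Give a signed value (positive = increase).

248

Baseline:
  D = 160
  E = 243 − 4·160 = -397
  M = 1 − 5·160 + (-397) = -1196
Policy A (E := 121, D + 54):
  D = 160 + 54 = 214
  E = 121
  M = 1 − 5·214 + 121 = -948
Change in M: -948 − (-1196) = 248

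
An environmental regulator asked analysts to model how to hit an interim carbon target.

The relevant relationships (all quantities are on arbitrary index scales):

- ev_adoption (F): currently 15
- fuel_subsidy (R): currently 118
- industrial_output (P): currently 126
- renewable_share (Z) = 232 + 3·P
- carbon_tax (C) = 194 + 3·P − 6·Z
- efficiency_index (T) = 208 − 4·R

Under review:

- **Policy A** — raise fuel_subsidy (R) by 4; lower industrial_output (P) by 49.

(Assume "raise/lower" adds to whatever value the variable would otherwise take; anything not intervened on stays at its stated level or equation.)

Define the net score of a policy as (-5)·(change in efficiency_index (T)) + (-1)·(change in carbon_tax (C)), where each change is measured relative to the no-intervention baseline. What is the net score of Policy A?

-655

Baseline:
  R = 118
  P = 126
  Z = 232 + 3·126 = 610
  C = 194 + 3·126 − 6·610 = -3088
  T = 208 − 4·118 = -264
Policy A (R + 4, P − 49):
  R = 118 + 4 = 122
  P = 126 − 49 = 77
  Z = 232 + 3·77 = 463
  C = 194 + 3·77 − 6·463 = -2353
  T = 208 − 4·122 = -280
ΔT = -280 − (-264) = -16; ΔC = -2353 − (-3088) = 735
Score = (-5)·(-16) + (-1)·735 = -655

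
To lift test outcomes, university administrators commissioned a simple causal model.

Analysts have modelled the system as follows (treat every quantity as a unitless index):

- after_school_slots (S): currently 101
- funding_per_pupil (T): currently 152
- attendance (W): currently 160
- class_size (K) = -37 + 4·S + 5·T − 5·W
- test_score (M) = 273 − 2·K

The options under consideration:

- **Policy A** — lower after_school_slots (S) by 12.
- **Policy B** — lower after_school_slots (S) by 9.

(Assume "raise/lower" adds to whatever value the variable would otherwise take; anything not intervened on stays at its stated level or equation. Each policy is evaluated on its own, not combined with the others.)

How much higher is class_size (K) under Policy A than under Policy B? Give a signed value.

-12

Policy A (S − 12):
  S = 101 − 12 = 89
  T = 152
  W = 160
  K = -37 + 4·89 + 5·152 − 5·160 = 279
Policy B (S − 9):
  S = 101 − 9 = 92
  T = 152
  W = 160
  K = -37 + 4·92 + 5·152 − 5·160 = 291
K: 279 − 291 = -12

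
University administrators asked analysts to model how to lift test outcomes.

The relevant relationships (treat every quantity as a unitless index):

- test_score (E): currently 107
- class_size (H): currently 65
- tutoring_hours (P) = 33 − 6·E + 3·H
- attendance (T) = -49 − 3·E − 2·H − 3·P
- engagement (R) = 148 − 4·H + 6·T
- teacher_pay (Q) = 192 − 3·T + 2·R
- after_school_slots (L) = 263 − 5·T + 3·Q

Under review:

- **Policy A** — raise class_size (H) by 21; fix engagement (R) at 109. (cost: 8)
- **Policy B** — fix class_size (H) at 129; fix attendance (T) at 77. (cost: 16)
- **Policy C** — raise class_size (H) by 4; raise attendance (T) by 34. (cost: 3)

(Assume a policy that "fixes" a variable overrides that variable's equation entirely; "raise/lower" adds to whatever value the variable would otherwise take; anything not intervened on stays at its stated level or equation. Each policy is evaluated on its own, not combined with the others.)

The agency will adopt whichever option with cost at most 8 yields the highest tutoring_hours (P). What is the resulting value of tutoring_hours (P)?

Policy A (H + 21, R := 109):
  E = 107
  H = 65 + 21 = 86
  P = 33 − 6·107 + 3·86 = -351
Policy C (H + 4, T + 34):
  E = 107
  H = 65 + 4 = 69
  P = 33 − 6·107 + 3·69 = -402
Comparing — Policy A: P=-351, Policy C: P=-402. Highest is -351 (Policy A).

-351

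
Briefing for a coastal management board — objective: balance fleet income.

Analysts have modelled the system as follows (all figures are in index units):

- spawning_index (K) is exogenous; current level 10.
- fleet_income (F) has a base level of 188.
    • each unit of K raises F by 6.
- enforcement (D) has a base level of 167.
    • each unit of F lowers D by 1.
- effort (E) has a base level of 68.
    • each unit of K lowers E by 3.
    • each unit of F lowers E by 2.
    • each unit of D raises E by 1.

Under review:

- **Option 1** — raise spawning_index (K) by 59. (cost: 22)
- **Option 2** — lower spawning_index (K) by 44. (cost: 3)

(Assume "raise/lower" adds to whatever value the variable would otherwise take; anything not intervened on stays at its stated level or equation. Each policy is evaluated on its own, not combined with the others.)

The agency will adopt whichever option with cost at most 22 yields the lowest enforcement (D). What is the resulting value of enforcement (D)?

-435

Option 1 (K + 59):
  K = 10 + 59 = 69
  F = 188 + 6·69 = 602
  D = 167 − 602 = -435
Option 2 (K − 44):
  K = 10 − 44 = -34
  F = 188 + 6·(-34) = -16
  D = 167 − (-16) = 183
Comparing — Option 1: D=-435, Option 2: D=183. Lowest is -435 (Option 1).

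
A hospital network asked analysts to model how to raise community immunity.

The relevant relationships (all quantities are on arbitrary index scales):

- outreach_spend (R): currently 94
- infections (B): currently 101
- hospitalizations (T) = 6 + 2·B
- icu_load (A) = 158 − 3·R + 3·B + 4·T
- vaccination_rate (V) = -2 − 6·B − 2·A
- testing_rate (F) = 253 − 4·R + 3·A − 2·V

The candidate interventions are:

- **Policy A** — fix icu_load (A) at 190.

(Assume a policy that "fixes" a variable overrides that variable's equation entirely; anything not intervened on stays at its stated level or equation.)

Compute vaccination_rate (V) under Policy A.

Policy A (A := 190):
  R = 94
  B = 101
  T = 6 + 2·101 = 208
  A = 190
  V = -2 − 6·101 − 2·190 = -988

-988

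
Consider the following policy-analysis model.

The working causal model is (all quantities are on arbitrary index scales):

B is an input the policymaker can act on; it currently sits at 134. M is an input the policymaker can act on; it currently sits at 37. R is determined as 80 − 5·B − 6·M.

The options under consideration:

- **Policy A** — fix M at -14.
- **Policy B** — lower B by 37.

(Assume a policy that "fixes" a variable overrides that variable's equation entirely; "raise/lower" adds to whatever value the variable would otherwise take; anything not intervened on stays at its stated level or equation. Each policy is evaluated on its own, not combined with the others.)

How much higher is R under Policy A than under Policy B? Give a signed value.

Policy A (M := -14):
  B = 134
  M = -14
  R = 80 − 5·134 − 6·(-14) = -506
Policy B (B − 37):
  B = 134 − 37 = 97
  M = 37
  R = 80 − 5·97 − 6·37 = -627
R: -506 − (-627) = 121

121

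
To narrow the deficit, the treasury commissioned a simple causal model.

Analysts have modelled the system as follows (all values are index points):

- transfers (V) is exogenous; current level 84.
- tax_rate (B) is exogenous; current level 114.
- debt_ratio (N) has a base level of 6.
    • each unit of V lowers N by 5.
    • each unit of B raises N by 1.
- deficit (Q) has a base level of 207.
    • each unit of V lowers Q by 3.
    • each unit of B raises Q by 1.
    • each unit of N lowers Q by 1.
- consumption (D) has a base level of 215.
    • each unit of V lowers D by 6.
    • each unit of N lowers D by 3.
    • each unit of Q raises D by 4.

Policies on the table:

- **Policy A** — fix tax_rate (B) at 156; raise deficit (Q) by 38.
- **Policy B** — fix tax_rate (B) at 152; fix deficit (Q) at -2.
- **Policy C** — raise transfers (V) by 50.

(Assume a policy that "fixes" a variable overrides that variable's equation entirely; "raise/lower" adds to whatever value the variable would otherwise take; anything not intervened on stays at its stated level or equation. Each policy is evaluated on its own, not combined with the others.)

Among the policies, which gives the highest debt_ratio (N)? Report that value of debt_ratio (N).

Policy A (B := 156, Q + 38):
  V = 84
  B = 156
  N = 6 − 5·84 + 156 = -258
Policy B (B := 152, Q := -2):
  V = 84
  B = 152
  N = 6 − 5·84 + 152 = -262
Policy C (V + 50):
  V = 84 + 50 = 134
  B = 114
  N = 6 − 5·134 + 114 = -550
Comparing — Policy A: N=-258, Policy B: N=-262, Policy C: N=-550. Highest is -258 (Policy A).

-258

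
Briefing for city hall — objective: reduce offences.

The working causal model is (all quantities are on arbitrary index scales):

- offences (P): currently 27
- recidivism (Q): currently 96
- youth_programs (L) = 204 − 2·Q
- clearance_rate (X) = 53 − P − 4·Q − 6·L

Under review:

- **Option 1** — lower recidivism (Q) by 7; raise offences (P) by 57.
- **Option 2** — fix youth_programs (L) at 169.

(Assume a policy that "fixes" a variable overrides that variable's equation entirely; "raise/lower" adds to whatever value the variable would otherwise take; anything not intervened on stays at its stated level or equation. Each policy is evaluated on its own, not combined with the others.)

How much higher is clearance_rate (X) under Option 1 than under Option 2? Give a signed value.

Option 1 (Q − 7, P + 57):
  P = 27 + 57 = 84
  Q = 96 − 7 = 89
  L = 204 − 2·89 = 26
  X = 53 − 84 − 4·89 − 6·26 = -543
Option 2 (L := 169):
  P = 27
  Q = 96
  L = 169
  X = 53 − 27 − 4·96 − 6·169 = -1372
X: -543 − (-1372) = 829

829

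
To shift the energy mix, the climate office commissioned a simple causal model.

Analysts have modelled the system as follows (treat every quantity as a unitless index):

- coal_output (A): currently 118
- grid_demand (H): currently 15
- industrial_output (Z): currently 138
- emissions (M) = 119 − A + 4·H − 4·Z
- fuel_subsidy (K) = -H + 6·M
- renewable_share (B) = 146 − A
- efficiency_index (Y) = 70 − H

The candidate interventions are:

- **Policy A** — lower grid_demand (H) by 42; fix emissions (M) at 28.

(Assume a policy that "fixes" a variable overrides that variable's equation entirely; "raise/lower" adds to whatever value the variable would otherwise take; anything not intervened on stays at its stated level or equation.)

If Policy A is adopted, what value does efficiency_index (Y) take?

97

Policy A (H − 42, M := 28):
  H = 15 − 42 = -27
  Y = 70 − (-27) = 97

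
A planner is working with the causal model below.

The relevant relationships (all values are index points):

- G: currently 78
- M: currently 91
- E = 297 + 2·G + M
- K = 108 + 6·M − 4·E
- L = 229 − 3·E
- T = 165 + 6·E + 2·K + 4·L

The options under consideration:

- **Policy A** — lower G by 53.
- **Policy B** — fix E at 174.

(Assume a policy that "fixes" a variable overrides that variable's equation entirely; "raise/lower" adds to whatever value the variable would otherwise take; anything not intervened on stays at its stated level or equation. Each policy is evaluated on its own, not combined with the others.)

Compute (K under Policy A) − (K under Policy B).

Policy A (G − 53):
  G = 78 − 53 = 25
  M = 91
  E = 297 + 2·25 + 91 = 438
  K = 108 + 6·91 − 4·438 = -1098
Policy B (E := 174):
  G = 78
  M = 91
  E = 174
  K = 108 + 6·91 − 4·174 = -42
K: -1098 − (-42) = -1056

-1056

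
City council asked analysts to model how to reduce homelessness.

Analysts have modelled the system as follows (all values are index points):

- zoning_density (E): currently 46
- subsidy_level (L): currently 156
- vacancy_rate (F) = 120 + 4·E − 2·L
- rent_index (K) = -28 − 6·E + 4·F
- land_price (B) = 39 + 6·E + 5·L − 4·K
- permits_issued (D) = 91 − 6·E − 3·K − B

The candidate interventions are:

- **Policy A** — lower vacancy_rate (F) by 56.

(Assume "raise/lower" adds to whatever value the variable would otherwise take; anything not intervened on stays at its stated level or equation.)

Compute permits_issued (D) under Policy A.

-1840

Policy A (F − 56):
  E = 46
  L = 156
  F = 120 + 4·46 − 2·156 (−56 from intervention) = -64
  K = -28 − 6·46 + 4·(-64) = -560
  B = 39 + 6·46 + 5·156 − 4·(-560) = 3335
  D = 91 − 6·46 − 3·(-560) − 3335 = -1840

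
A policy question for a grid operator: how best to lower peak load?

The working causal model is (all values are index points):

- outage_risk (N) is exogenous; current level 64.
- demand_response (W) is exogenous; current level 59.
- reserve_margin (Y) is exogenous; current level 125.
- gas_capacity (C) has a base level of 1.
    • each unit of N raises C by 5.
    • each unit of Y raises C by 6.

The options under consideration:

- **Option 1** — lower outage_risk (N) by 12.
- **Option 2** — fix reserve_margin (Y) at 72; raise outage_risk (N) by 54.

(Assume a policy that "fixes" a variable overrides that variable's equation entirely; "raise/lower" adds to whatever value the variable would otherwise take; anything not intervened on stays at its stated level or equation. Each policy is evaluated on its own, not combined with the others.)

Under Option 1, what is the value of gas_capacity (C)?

1011

Option 1 (N − 12):
  N = 64 − 12 = 52
  Y = 125
  C = 1 + 5·52 + 6·125 = 1011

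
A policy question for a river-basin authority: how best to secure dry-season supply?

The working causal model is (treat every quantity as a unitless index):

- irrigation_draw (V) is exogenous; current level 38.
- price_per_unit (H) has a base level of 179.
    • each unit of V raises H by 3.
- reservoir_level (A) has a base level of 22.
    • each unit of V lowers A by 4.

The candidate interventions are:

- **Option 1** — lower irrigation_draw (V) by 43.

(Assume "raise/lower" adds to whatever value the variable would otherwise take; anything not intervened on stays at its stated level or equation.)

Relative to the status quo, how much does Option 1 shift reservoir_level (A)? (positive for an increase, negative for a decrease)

Baseline:
  V = 38
  A = 22 − 4·38 = -130
Option 1 (V − 43):
  V = 38 − 43 = -5
  A = 22 − 4·(-5) = 42
Change in A: 42 − (-130) = 172

172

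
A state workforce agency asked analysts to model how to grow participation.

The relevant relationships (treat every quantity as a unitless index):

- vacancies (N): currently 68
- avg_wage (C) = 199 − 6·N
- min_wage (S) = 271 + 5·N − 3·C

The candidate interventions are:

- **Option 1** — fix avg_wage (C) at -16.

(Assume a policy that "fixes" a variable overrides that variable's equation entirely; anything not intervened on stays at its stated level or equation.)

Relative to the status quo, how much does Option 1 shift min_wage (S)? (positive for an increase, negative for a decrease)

Baseline:
  N = 68
  C = 199 − 6·68 = -209
  S = 271 + 5·68 − 3·(-209) = 1238
Option 1 (C := -16):
  N = 68
  C = -16
  S = 271 + 5·68 − 3·(-16) = 659
Change in S: 659 − 1238 = -579

-579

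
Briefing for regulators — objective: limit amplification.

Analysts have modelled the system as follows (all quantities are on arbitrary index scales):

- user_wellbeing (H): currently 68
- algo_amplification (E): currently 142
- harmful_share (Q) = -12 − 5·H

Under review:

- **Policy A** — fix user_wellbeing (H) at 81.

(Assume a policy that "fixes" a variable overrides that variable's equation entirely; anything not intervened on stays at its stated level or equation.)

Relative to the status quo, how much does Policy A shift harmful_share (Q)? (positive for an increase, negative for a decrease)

Baseline:
  H = 68
  Q = -12 − 5·68 = -352
Policy A (H := 81):
  H = 81
  Q = -12 − 5·81 = -417
Change in Q: -417 − (-352) = -65

-65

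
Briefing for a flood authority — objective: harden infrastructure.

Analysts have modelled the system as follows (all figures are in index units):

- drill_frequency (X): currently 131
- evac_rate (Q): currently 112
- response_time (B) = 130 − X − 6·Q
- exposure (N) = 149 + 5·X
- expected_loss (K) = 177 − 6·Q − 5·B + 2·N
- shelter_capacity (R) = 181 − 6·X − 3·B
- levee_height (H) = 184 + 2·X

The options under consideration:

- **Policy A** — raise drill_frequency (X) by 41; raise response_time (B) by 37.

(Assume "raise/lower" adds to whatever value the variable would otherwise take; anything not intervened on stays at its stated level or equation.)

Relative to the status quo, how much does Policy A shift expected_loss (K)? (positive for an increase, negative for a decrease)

430

Baseline:
  X = 131
  Q = 112
  B = 130 − 131 − 6·112 = -673
  N = 149 + 5·131 = 804
  K = 177 − 6·112 − 5·(-673) + 2·804 = 4478
Policy A (X + 41, B + 37):
  X = 131 + 41 = 172
  Q = 112
  B = 130 − 172 − 6·112 (+37 from intervention) = -677
  N = 149 + 5·172 = 1009
  K = 177 − 6·112 − 5·(-677) + 2·1009 = 4908
Change in K: 4908 − 4478 = 430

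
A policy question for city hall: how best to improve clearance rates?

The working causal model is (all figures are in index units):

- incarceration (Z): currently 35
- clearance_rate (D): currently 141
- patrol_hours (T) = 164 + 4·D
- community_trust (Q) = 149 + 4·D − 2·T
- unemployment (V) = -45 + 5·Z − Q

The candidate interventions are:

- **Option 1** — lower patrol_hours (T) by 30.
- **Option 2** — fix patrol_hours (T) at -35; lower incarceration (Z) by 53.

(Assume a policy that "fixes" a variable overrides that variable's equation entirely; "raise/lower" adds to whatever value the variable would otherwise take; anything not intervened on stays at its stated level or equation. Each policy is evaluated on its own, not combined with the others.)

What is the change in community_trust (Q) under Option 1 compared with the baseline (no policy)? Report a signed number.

60

Baseline:
  D = 141
  T = 164 + 4·141 = 728
  Q = 149 + 4·141 − 2·728 = -743
Option 1 (T − 30):
  D = 141
  T = 164 + 4·141 (−30 from intervention) = 698
  Q = 149 + 4·141 − 2·698 = -683
Change in Q: -683 − (-743) = 60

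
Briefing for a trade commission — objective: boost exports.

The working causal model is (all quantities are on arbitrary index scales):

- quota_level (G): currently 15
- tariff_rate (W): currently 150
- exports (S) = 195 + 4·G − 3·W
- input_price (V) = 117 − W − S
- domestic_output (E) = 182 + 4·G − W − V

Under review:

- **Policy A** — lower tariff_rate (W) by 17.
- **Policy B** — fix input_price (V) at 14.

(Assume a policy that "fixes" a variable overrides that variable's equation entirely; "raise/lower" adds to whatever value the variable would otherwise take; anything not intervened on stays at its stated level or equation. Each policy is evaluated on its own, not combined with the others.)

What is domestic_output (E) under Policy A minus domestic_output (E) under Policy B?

Policy A (W − 17):
  G = 15
  W = 150 − 17 = 133
  S = 195 + 4·15 − 3·133 = -144
  V = 117 − 133 − (-144) = 128
  E = 182 + 4·15 − 133 − 128 = -19
Policy B (V := 14):
  G = 15
  W = 150
  S = 195 + 4·15 − 3·150 = -195
  V = 14
  E = 182 + 4·15 − 150 − 14 = 78
E: -19 − 78 = -97

-97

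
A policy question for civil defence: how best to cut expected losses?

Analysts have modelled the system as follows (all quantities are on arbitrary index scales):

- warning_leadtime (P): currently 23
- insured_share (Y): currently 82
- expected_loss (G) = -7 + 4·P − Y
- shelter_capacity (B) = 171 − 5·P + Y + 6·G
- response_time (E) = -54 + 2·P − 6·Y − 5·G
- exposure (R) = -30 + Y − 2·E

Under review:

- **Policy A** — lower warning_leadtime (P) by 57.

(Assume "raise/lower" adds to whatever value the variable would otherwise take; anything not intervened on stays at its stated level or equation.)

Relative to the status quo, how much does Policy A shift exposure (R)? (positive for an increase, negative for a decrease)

Baseline:
  P = 23
  Y = 82
  G = -7 + 4·23 − 82 = 3
  E = -54 + 2·23 − 6·82 − 5·3 = -515
  R = -30 + 82 − 2·(-515) = 1082
Policy A (P − 57):
  P = 23 − 57 = -34
  Y = 82
  G = -7 + 4·(-34) − 82 = -225
  E = -54 + 2·(-34) − 6·82 − 5·(-225) = 511
  R = -30 + 82 − 2·511 = -970
Change in R: -970 − 1082 = -2052

-2052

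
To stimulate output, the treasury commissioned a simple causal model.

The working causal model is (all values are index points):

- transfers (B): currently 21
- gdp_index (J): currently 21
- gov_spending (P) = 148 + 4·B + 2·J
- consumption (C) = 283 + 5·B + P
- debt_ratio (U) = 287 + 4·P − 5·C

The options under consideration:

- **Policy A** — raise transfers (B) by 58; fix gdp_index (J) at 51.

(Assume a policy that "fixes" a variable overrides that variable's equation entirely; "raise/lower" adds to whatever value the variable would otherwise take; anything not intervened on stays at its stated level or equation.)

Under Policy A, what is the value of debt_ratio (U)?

-3669

Policy A (B + 58, J := 51):
  B = 21 + 58 = 79
  J = 51
  P = 148 + 4·79 + 2·51 = 566
  C = 283 + 5·79 + 566 = 1244
  U = 287 + 4·566 − 5·1244 = -3669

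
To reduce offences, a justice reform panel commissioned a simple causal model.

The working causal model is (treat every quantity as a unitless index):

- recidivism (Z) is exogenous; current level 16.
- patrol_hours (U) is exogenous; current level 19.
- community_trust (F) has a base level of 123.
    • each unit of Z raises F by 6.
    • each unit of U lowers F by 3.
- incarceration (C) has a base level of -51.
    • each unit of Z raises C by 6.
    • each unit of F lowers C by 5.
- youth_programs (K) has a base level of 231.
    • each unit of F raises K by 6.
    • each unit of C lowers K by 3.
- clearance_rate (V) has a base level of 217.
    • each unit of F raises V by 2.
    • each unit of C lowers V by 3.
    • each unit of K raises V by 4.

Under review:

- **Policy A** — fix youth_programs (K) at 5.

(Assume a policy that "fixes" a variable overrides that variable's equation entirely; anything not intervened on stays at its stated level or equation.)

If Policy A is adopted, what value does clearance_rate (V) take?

Policy A (K := 5):
  Z = 16
  U = 19
  F = 123 + 6·16 − 3·19 = 162
  C = -51 + 6·16 − 5·162 = -765
  K = 5
  V = 217 + 2·162 − 3·(-765) + 4·5 = 2856

2856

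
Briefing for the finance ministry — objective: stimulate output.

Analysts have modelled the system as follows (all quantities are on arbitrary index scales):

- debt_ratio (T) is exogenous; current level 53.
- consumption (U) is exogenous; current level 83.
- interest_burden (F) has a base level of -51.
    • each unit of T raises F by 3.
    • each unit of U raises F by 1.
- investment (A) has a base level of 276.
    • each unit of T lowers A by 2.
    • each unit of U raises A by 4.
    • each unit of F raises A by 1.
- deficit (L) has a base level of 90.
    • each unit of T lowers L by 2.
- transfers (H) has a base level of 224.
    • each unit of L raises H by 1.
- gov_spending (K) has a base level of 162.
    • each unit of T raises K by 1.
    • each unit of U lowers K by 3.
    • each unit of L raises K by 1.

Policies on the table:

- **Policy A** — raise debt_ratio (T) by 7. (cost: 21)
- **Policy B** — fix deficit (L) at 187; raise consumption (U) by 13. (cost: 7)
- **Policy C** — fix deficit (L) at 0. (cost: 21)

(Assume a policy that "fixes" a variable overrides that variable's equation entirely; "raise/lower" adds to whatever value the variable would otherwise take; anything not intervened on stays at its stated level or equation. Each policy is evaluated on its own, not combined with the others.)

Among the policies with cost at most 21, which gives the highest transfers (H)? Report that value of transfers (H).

411

Policy A (T + 7):
  T = 53 + 7 = 60
  L = 90 − 2·60 = -30
  H = 224 + (-30) = 194
Policy B (L := 187, U + 13):
  T = 53
  L = 187
  H = 224 + 187 = 411
Policy C (L := 0):
  T = 53
  L = 0
  H = 224 + 0 = 224
Comparing — Policy A: H=194, Policy B: H=411, Policy C: H=224. Highest is 411 (Policy B).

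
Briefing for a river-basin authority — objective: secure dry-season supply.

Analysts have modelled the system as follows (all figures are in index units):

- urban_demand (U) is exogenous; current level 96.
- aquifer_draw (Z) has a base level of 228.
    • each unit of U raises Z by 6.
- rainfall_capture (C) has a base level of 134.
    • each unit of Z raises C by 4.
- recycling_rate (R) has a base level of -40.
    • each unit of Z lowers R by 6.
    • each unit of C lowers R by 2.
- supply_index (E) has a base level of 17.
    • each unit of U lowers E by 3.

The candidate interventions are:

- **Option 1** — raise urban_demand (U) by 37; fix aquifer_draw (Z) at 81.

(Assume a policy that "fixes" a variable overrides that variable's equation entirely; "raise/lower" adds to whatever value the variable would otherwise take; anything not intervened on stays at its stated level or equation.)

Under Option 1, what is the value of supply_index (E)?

-382

Option 1 (U + 37, Z := 81):
  U = 96 + 37 = 133
  E = 17 − 3·133 = -382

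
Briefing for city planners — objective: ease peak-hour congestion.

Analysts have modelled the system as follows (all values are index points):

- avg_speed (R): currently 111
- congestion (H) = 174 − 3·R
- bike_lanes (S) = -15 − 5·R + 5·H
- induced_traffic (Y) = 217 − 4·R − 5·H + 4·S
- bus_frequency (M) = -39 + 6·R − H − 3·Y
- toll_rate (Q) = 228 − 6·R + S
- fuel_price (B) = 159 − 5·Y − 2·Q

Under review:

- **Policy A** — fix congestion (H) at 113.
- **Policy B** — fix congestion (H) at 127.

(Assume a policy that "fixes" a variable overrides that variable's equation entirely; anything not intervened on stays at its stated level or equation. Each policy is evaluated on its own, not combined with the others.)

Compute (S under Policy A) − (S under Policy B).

-70

Policy A (H := 113):
  R = 111
  H = 113
  S = -15 − 5·111 + 5·113 = -5
Policy B (H := 127):
  R = 111
  H = 127
  S = -15 − 5·111 + 5·127 = 65
S: -5 − 65 = -70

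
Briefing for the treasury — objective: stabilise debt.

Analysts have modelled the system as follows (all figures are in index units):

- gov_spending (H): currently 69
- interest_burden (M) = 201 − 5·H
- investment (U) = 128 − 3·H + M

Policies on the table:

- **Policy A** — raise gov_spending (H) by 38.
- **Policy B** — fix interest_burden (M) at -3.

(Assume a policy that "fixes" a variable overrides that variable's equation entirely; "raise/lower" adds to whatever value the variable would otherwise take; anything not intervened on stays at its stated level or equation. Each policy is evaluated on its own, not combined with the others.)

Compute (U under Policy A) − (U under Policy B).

-445

Policy A (H + 38):
  H = 69 + 38 = 107
  M = 201 − 5·107 = -334
  U = 128 − 3·107 + (-334) = -527
Policy B (M := -3):
  H = 69
  M = -3
  U = 128 − 3·69 + (-3) = -82
U: -527 − (-82) = -445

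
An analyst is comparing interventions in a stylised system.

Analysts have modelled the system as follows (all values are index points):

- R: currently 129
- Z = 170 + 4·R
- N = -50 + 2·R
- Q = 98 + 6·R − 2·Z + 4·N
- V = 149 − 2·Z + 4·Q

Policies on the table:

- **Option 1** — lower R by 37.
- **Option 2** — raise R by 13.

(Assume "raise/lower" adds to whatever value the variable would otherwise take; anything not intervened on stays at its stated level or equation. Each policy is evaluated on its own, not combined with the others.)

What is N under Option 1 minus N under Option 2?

Option 1 (R − 37):
  R = 129 − 37 = 92
  N = -50 + 2·92 = 134
Option 2 (R + 13):
  R = 129 + 13 = 142
  N = -50 + 2·142 = 234
N: 134 − 234 = -100

-100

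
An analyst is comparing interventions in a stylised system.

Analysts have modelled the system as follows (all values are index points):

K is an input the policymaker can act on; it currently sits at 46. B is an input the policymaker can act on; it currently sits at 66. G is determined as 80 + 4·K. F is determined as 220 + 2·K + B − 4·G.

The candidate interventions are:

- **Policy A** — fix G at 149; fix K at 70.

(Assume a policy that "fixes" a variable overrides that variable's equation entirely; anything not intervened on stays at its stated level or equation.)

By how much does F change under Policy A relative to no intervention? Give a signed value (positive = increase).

Baseline:
  K = 46
  B = 66
  G = 80 + 4·46 = 264
  F = 220 + 2·46 + 66 − 4·264 = -678
Policy A (G := 149, K := 70):
  K = 70
  B = 66
  G = 149
  F = 220 + 2·70 + 66 − 4·149 = -170
Change in F: -170 − (-678) = 508

508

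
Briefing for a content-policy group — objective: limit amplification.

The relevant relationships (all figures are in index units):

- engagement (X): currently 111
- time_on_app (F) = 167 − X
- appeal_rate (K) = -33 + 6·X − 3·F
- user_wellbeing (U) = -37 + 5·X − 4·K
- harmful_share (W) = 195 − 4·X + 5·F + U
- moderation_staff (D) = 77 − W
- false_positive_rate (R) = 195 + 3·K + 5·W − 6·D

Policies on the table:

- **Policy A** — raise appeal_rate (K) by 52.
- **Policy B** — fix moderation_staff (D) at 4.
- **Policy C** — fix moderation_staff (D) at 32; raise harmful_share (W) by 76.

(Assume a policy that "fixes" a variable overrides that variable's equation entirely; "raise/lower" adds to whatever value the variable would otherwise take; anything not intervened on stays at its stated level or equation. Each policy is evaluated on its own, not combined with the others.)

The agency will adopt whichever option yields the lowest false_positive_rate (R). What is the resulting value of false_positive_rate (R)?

Policy A (K + 52):
  X = 111
  F = 167 − 111 = 56
  K = -33 + 6·111 − 3·56 (+52 from intervention) = 517
  U = -37 + 5·111 − 4·517 = -1550
  W = 195 − 4·111 + 5·56 + (-1550) = -1519
  D = 77 − (-1519) = 1596
  R = 195 + 3·517 + 5·(-1519) − 6·1596 = -15425
Policy B (D := 4):
  X = 111
  F = 167 − 111 = 56
  K = -33 + 6·111 − 3·56 = 465
  U = -37 + 5·111 − 4·465 = -1342
  W = 195 − 4·111 + 5·56 + (-1342) = -1311
  D = 4
  R = 195 + 3·465 + 5·(-1311) − 6·4 = -4989
Policy C (D := 32, W + 76):
  X = 111
  F = 167 − 111 = 56
  K = -33 + 6·111 − 3·56 = 465
  U = -37 + 5·111 − 4·465 = -1342
  W = 195 − 4·111 + 5·56 + (-1342) (+76 from intervention) = -1235
  D = 32
  R = 195 + 3·465 + 5·(-1235) − 6·32 = -4777
Comparing — Policy A: R=-15425, Policy B: R=-4989, Policy C: R=-4777. Lowest is -15425 (Policy A).

-15425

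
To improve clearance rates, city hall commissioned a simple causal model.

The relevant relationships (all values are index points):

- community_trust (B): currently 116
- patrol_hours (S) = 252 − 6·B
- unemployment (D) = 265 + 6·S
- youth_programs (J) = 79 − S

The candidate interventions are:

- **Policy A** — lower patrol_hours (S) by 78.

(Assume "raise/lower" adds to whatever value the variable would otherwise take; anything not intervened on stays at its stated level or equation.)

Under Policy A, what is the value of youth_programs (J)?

601

Policy A (S − 78):
  B = 116
  S = 252 − 6·116 (−78 from intervention) = -522
  J = 79 − (-522) = 601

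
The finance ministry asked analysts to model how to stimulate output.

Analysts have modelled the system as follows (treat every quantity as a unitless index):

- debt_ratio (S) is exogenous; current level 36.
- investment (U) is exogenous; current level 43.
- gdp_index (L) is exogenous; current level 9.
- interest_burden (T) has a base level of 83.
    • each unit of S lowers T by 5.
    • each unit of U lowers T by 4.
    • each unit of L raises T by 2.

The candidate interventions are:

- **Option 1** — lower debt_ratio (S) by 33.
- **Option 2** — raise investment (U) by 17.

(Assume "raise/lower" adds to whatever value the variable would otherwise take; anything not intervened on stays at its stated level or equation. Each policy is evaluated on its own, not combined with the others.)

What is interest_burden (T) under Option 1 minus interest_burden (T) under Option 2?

Option 1 (S − 33):
  S = 36 − 33 = 3
  U = 43
  L = 9
  T = 83 − 5·3 − 4·43 + 2·9 = -86
Option 2 (U + 17):
  S = 36
  U = 43 + 17 = 60
  L = 9
  T = 83 − 5·36 − 4·60 + 2·9 = -319
T: -86 − (-319) = 233

233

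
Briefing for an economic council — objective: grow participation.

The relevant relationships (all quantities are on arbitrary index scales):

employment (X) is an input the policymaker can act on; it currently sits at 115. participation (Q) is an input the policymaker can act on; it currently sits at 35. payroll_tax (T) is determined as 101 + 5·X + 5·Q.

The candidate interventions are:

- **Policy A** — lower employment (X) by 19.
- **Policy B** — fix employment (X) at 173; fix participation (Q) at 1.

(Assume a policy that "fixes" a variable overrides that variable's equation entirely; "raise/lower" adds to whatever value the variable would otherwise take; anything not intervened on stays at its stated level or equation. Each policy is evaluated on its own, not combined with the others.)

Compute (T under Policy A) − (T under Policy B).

-215

Policy A (X − 19):
  X = 115 − 19 = 96
  Q = 35
  T = 101 + 5·96 + 5·35 = 756
Policy B (X := 173, Q := 1):
  X = 173
  Q = 1
  T = 101 + 5·173 + 5·1 = 971
T: 756 − 971 = -215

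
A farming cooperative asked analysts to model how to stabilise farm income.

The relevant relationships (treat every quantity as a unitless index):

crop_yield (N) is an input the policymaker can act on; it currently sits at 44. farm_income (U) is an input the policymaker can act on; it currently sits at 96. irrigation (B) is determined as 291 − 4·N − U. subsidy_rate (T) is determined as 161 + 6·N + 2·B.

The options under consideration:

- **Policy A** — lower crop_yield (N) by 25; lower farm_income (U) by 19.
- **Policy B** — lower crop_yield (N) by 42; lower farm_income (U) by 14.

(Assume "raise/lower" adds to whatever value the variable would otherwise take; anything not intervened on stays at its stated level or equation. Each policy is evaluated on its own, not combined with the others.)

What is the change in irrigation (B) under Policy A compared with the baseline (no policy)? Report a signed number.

119

Baseline:
  N = 44
  U = 96
  B = 291 − 4·44 − 96 = 19
Policy A (N − 25, U − 19):
  N = 44 − 25 = 19
  U = 96 − 19 = 77
  B = 291 − 4·19 − 77 = 138
Change in B: 138 − 19 = 119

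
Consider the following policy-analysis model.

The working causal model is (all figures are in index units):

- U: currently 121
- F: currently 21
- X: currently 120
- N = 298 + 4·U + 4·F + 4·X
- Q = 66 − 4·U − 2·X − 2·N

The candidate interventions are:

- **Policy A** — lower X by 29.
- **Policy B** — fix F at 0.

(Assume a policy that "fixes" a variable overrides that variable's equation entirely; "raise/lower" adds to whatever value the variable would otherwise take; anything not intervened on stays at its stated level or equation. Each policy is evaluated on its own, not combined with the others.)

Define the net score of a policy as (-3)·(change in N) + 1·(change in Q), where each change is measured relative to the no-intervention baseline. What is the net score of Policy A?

Baseline:
  U = 121
  F = 21
  X = 120
  N = 298 + 4·121 + 4·21 + 4·120 = 1346
  Q = 66 − 4·121 − 2·120 − 2·1346 = -3350
Policy A (X − 29):
  U = 121
  F = 21
  X = 120 − 29 = 91
  N = 298 + 4·121 + 4·21 + 4·91 = 1230
  Q = 66 − 4·121 − 2·91 − 2·1230 = -3060
ΔN = 1230 − 1346 = -116; ΔQ = -3060 − (-3350) = 290
Score = (-3)·(-116) + 1·290 = 638

638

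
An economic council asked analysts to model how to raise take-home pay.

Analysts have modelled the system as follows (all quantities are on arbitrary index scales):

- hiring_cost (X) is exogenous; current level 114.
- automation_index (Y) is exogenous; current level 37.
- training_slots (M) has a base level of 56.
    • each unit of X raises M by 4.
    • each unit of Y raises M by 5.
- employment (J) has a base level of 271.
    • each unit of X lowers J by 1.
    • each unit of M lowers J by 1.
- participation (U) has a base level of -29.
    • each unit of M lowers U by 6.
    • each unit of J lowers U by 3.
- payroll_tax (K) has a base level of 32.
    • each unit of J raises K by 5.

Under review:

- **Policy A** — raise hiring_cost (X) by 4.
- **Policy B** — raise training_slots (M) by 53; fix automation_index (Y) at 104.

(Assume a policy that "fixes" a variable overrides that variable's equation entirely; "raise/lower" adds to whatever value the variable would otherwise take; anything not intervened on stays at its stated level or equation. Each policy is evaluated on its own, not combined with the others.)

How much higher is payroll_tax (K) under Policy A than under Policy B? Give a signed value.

Policy A (X + 4):
  X = 114 + 4 = 118
  Y = 37
  M = 56 + 4·118 + 5·37 = 713
  J = 271 − 118 − 713 = -560
  K = 32 + 5·(-560) = -2768
Policy B (M + 53, Y := 104):
  X = 114
  Y = 104
  M = 56 + 4·114 + 5·104 (+53 from intervention) = 1085
  J = 271 − 114 − 1085 = -928
  K = 32 + 5·(-928) = -4608
K: -2768 − (-4608) = 1840

1840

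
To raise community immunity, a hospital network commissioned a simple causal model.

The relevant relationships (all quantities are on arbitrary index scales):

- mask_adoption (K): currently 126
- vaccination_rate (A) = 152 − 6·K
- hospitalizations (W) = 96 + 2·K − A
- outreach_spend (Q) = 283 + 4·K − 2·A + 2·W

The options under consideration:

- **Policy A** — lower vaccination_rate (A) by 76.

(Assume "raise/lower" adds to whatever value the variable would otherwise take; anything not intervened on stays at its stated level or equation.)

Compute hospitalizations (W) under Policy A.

1028

Policy A (A − 76):
  K = 126
  A = 152 − 6·126 (−76 from intervention) = -680
  W = 96 + 2·126 − (-680) = 1028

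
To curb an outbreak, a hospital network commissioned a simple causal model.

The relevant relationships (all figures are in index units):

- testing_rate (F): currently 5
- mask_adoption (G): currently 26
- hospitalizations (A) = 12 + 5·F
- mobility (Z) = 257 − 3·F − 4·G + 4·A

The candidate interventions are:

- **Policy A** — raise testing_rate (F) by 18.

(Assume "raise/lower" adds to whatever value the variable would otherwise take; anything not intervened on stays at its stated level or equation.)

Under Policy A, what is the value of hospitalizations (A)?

Policy A (F + 18):
  F = 5 + 18 = 23
  A = 12 + 5·23 = 127

127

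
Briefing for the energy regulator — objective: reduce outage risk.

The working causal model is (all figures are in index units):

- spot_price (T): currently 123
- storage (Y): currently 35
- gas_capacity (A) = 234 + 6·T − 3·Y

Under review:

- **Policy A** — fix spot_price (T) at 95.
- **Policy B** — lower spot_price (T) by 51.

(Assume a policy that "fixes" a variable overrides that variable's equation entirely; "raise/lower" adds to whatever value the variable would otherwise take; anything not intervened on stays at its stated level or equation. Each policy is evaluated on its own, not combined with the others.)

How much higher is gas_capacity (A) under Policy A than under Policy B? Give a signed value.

Policy A (T := 95):
  T = 95
  Y = 35
  A = 234 + 6·95 − 3·35 = 699
Policy B (T − 51):
  T = 123 − 51 = 72
  Y = 35
  A = 234 + 6·72 − 3·35 = 561
A: 699 − 561 = 138

138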